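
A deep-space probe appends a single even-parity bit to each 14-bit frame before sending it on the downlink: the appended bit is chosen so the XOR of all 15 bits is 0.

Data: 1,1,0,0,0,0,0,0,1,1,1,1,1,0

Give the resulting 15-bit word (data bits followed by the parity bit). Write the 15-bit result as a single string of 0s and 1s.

XOR of the 14 data bits: 1⊕1⊕0⊕0⊕0⊕0⊕0⊕0⊕1⊕1⊕1⊕1⊕1⊕0 = 1
Parity bit = 1 (so all 15 bits XOR to 0).

110000001111101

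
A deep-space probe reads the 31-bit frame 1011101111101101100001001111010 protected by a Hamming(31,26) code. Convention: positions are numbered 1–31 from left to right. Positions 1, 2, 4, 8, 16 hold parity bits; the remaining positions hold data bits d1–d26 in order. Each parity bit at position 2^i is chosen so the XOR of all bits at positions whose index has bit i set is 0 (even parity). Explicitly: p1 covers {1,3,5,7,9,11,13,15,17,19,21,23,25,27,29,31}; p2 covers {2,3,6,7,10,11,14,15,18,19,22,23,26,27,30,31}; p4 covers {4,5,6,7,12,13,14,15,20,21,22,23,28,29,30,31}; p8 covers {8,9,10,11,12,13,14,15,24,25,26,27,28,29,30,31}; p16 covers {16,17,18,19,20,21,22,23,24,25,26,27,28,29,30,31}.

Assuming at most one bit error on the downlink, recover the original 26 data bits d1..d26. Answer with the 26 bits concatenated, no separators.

11011010110100001001111010

s1 (pos 1,3,5,7,9,11,13,15,17,19,21,23,25,27,29,31): 1⊕1⊕1⊕1⊕1⊕1⊕1⊕0⊕1⊕0⊕0⊕0⊕1⊕1⊕0⊕0 = 0
s2 (pos 2,3,6,7,10,11,14,15,18,19,22,23,26,27,30,31): 0⊕1⊕0⊕1⊕1⊕1⊕1⊕0⊕0⊕0⊕1⊕0⊕1⊕1⊕1⊕0 = 1
s4 (pos 4,5,6,7,12,13,14,15,20,21,22,23,28,29,30,31): 1⊕1⊕0⊕1⊕0⊕1⊕1⊕0⊕0⊕0⊕1⊕0⊕1⊕0⊕1⊕0 = 0
s8 (pos 8,9,10,11,12,13,14,15,24,25,26,27,28,29,30,31): 1⊕1⊕1⊕1⊕0⊕1⊕1⊕0⊕0⊕1⊕1⊕1⊕1⊕0⊕1⊕0 = 1
s16 (pos 16,17,18,19,20,21,22,23,24,25,26,27,28,29,30,31): 1⊕1⊕0⊕0⊕0⊕0⊕1⊕0⊕0⊕1⊕1⊕1⊕1⊕0⊕1⊕0 = 0
Syndrome s16…s1 = 01010 → error at position 10.
Flip position 10: 1011101111101101100001001111010 → 1011101110101101100001001111010
Read data bits from positions 3,5,6,7,9,10,11,12,13,14,15,17,18,19,20,21,22,23,24,25,26,27,28,29,30,31: 11011010110100001001111010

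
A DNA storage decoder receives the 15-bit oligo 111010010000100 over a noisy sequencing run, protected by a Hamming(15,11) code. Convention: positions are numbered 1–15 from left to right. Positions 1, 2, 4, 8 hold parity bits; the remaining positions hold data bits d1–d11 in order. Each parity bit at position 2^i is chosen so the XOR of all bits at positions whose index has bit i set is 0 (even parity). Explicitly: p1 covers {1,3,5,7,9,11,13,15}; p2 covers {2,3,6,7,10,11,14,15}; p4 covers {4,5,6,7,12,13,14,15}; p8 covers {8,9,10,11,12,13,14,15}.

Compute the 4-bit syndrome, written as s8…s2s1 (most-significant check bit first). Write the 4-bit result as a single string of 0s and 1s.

s1 (pos 1,3,5,7,9,11,13,15): 1⊕1⊕1⊕0⊕0⊕0⊕1⊕0 = 0
s2 (pos 2,3,6,7,10,11,14,15): 1⊕1⊕0⊕0⊕0⊕0⊕0⊕0 = 0
s4 (pos 4,5,6,7,12,13,14,15): 0⊕1⊕0⊕0⊕0⊕1⊕0⊕0 = 0
s8 (pos 8,9,10,11,12,13,14,15): 1⊕0⊕0⊕0⊕0⊕1⊕0⊕0 = 0
Syndrome s8…s1 = 0000 → no error.

0000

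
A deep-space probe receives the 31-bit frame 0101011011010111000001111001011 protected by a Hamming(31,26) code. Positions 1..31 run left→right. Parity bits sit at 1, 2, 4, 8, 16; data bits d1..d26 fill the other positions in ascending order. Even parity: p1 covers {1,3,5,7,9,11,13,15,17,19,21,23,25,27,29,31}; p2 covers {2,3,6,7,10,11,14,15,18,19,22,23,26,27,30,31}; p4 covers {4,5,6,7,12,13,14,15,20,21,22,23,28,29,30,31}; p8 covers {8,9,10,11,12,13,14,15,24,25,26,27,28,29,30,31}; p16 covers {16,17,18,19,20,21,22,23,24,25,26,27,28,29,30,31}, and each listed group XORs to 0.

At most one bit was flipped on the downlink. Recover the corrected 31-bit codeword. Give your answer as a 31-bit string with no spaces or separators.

s1 (pos 1,3,5,7,9,11,13,15,17,19,21,23,25,27,29,31): 0⊕0⊕0⊕1⊕1⊕0⊕0⊕1⊕0⊕0⊕0⊕1⊕1⊕0⊕0⊕1 = 0
s2 (pos 2,3,6,7,10,11,14,15,18,19,22,23,26,27,30,31): 1⊕0⊕1⊕1⊕1⊕0⊕1⊕1⊕0⊕0⊕1⊕1⊕0⊕0⊕1⊕1 = 0
s4 (pos 4,5,6,7,12,13,14,15,20,21,22,23,28,29,30,31): 1⊕0⊕1⊕1⊕1⊕0⊕1⊕1⊕0⊕0⊕1⊕1⊕1⊕0⊕1⊕1 = 1
s8 (pos 8,9,10,11,12,13,14,15,24,25,26,27,28,29,30,31): 0⊕1⊕1⊕0⊕1⊕0⊕1⊕1⊕1⊕1⊕0⊕0⊕1⊕0⊕1⊕1 = 0
s16 (pos 16,17,18,19,20,21,22,23,24,25,26,27,28,29,30,31): 1⊕0⊕0⊕0⊕0⊕0⊕1⊕1⊕1⊕1⊕0⊕0⊕1⊕0⊕1⊕1 = 0
Syndrome s16…s1 = 00100 → error at position 4.
Flip position 4: 0101011011010111000001111001011 → 0100011011010111000001111001011

0100011011010111000001111001011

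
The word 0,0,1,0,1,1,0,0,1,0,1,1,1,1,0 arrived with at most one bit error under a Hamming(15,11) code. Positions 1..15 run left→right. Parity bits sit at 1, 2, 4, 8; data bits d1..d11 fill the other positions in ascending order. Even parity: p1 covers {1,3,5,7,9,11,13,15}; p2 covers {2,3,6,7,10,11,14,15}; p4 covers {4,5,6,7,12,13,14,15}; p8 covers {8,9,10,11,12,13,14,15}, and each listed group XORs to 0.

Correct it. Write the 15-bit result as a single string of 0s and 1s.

s1 (pos 1,3,5,7,9,11,13,15): 0⊕1⊕1⊕0⊕1⊕1⊕1⊕0 = 1
s2 (pos 2,3,6,7,10,11,14,15): 0⊕1⊕1⊕0⊕0⊕1⊕1⊕0 = 0
s4 (pos 4,5,6,7,12,13,14,15): 0⊕1⊕1⊕0⊕1⊕1⊕1⊕0 = 1
s8 (pos 8,9,10,11,12,13,14,15): 0⊕1⊕0⊕1⊕1⊕1⊕1⊕0 = 1
Syndrome s8…s1 = 1101 → error at position 13.
Flip position 13: 001011001011110 → 001011001011010

001011001011010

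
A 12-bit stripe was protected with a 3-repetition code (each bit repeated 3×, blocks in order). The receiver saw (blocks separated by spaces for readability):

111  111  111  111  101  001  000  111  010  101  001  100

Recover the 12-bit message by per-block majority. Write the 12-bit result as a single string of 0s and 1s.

111110010100

Block 1 (111): 3 ones → 1
Block 2 (111): 3 ones → 1
Block 3 (111): 3 ones → 1
Block 4 (111): 3 ones → 1
Block 5 (101): 2 ones → 1
Block 6 (001): 1 one → 0
Block 7 (000): 0 ones → 0
Block 8 (111): 3 ones → 1
Block 9 (010): 1 one → 0
Block 10 (101): 2 ones → 1
Block 11 (001): 1 one → 0
Block 12 (100): 1 one → 0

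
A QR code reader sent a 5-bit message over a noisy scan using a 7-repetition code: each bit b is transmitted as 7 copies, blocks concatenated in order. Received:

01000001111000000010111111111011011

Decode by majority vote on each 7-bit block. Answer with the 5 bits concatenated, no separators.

Block 1 (0100000): 1 one → 0
Block 2 (1111000): 4 ones → 1
Block 3 (0000101): 2 ones → 0
Block 4 (1111111): 7 ones → 1
Block 5 (1011011): 5 ones → 1

01011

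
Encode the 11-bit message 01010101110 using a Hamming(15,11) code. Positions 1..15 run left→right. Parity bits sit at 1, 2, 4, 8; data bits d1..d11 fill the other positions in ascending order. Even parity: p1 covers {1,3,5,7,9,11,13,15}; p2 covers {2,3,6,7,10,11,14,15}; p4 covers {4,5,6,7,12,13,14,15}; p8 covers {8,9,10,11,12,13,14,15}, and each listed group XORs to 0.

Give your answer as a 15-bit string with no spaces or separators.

Place data at non-parity positions: p1 p2 0 p4 1 0 1 p8 0 1 0 1 1 1 0
p1 (pos 1,3,5,7,9,11,13,15): XOR of data positions = 0⊕1⊕1⊕0⊕0⊕1⊕0 = 1
p2 (pos 2,3,6,7,10,11,14,15): XOR of data positions = 0⊕0⊕1⊕1⊕0⊕1⊕0 = 1
p4 (pos 4,5,6,7,12,13,14,15): XOR of data positions = 1⊕0⊕1⊕1⊕1⊕1⊕0 = 1
p8 (pos 8,9,10,11,12,13,14,15): XOR of data positions = 0⊕1⊕0⊕1⊕1⊕1⊕0 = 0
Codeword: 110110100101110

110110100101110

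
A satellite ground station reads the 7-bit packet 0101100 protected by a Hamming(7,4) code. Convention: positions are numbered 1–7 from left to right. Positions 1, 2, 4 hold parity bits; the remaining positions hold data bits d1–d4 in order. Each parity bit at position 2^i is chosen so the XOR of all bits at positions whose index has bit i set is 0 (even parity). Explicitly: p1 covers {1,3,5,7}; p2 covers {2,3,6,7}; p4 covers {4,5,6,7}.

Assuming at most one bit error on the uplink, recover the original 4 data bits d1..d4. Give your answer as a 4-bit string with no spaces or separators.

1100

s1 (pos 1,3,5,7): 0⊕0⊕1⊕0 = 1
s2 (pos 2,3,6,7): 1⊕0⊕0⊕0 = 1
s4 (pos 4,5,6,7): 1⊕1⊕0⊕0 = 0
Syndrome s4…s1 = 011 → error at position 3.
Flip position 3: 0101100 → 0111100
Read data bits from positions 3,5,6,7: 1100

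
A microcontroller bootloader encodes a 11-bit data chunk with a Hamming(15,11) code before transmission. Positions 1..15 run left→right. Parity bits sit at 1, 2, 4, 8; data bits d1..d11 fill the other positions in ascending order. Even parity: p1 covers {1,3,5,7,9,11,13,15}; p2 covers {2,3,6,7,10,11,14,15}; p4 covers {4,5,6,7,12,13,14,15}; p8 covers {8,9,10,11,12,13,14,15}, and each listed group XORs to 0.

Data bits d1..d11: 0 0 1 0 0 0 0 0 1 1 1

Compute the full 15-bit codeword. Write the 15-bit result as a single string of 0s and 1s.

Place data at non-parity positions: p1 p2 0 p4 0 1 0 p8 0 0 0 0 1 1 1
p1 (pos 1,3,5,7,9,11,13,15): XOR of data positions = 0⊕0⊕0⊕0⊕0⊕1⊕1 = 0
p2 (pos 2,3,6,7,10,11,14,15): XOR of data positions = 0⊕1⊕0⊕0⊕0⊕1⊕1 = 1
p4 (pos 4,5,6,7,12,13,14,15): XOR of data positions = 0⊕1⊕0⊕0⊕1⊕1⊕1 = 0
p8 (pos 8,9,10,11,12,13,14,15): XOR of data positions = 0⊕0⊕0⊕0⊕1⊕1⊕1 = 1
Codeword: 010001010000111

010001010000111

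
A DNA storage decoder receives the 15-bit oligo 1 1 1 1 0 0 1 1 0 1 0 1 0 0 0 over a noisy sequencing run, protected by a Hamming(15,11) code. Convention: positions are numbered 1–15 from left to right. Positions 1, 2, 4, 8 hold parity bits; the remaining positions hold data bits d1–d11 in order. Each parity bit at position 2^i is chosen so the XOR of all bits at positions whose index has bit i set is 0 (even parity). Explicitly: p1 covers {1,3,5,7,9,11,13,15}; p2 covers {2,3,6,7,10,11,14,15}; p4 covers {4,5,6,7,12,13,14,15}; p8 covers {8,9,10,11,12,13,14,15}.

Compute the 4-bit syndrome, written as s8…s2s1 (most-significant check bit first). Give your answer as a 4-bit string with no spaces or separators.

1101

s1 (pos 1,3,5,7,9,11,13,15): 1⊕1⊕0⊕1⊕0⊕0⊕0⊕0 = 1
s2 (pos 2,3,6,7,10,11,14,15): 1⊕1⊕0⊕1⊕1⊕0⊕0⊕0 = 0
s4 (pos 4,5,6,7,12,13,14,15): 1⊕0⊕0⊕1⊕1⊕0⊕0⊕0 = 1
s8 (pos 8,9,10,11,12,13,14,15): 1⊕0⊕1⊕0⊕1⊕0⊕0⊕0 = 1
Syndrome s8…s1 = 1101 → error at position 13.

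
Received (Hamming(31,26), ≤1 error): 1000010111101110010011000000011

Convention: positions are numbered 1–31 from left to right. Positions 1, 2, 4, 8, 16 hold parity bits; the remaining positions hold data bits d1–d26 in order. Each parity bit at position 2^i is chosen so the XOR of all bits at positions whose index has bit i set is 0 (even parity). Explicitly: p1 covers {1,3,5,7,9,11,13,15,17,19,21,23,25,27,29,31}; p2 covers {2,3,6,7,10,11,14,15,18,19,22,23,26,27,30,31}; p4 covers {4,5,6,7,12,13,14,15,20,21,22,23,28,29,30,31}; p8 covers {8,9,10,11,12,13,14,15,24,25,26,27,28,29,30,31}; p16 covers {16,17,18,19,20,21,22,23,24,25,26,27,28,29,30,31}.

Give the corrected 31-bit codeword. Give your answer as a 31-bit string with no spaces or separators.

s1 (pos 1,3,5,7,9,11,13,15,17,19,21,23,25,27,29,31): 1⊕0⊕0⊕0⊕1⊕1⊕1⊕1⊕0⊕0⊕1⊕0⊕0⊕0⊕0⊕1 = 1
s2 (pos 2,3,6,7,10,11,14,15,18,19,22,23,26,27,30,31): 0⊕0⊕1⊕0⊕1⊕1⊕1⊕1⊕1⊕0⊕1⊕0⊕0⊕0⊕1⊕1 = 1
s4 (pos 4,5,6,7,12,13,14,15,20,21,22,23,28,29,30,31): 0⊕0⊕1⊕0⊕0⊕1⊕1⊕1⊕0⊕1⊕1⊕0⊕0⊕0⊕1⊕1 = 0
s8 (pos 8,9,10,11,12,13,14,15,24,25,26,27,28,29,30,31): 1⊕1⊕1⊕1⊕0⊕1⊕1⊕1⊕0⊕0⊕0⊕0⊕0⊕0⊕1⊕1 = 1
s16 (pos 16,17,18,19,20,21,22,23,24,25,26,27,28,29,30,31): 0⊕0⊕1⊕0⊕0⊕1⊕1⊕0⊕0⊕0⊕0⊕0⊕0⊕0⊕1⊕1 = 1
Syndrome s16…s1 = 11011 → error at position 27.
Flip position 27: 1000010111101110010011000000011 → 1000010111101110010011000010011

1000010111101110010011000010011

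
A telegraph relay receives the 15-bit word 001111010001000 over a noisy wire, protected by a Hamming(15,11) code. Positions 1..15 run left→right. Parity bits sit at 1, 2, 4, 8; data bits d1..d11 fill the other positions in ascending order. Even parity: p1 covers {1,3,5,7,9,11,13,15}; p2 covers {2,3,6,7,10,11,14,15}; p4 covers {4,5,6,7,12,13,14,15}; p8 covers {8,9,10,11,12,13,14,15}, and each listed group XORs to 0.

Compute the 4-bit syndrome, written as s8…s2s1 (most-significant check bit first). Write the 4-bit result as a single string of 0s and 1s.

s1 (pos 1,3,5,7,9,11,13,15): 0⊕1⊕1⊕0⊕0⊕0⊕0⊕0 = 0
s2 (pos 2,3,6,7,10,11,14,15): 0⊕1⊕1⊕0⊕0⊕0⊕0⊕0 = 0
s4 (pos 4,5,6,7,12,13,14,15): 1⊕1⊕1⊕0⊕1⊕0⊕0⊕0 = 0
s8 (pos 8,9,10,11,12,13,14,15): 1⊕0⊕0⊕0⊕1⊕0⊕0⊕0 = 0
Syndrome s8…s1 = 0000 → no error.

0000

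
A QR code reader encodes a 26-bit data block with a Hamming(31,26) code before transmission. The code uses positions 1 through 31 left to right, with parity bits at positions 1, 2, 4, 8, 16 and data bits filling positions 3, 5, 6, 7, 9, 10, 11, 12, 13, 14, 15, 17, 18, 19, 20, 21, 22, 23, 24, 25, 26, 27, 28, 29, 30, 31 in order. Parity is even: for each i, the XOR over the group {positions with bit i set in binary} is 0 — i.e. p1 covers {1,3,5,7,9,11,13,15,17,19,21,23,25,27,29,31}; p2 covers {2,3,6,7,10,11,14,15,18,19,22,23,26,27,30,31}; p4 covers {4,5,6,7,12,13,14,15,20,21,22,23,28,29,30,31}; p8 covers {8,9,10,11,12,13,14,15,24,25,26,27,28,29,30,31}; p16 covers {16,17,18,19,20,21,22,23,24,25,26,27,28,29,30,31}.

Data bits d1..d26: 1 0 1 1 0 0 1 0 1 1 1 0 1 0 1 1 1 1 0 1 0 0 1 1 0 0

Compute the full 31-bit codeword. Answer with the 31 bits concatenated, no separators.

1111011100101110010111101001100

Place data at non-parity positions: p1 p2 1 p4 0 1 1 p8 0 0 1 0 1 1 1 p16 0 1 0 1 1 1 1 0 1 0 0 1 1 0 0
p1 (pos 1,3,5,7,9,11,13,15,17,19,21,23,25,27,29,31): XOR of data positions = 1⊕0⊕1⊕0⊕1⊕1⊕1⊕0⊕0⊕1⊕1⊕1⊕0⊕1⊕0 = 1
p2 (pos 2,3,6,7,10,11,14,15,18,19,22,23,26,27,30,31): XOR of data positions = 1⊕1⊕1⊕0⊕1⊕1⊕1⊕1⊕0⊕1⊕1⊕0⊕0⊕0⊕0 = 1
p4 (pos 4,5,6,7,12,13,14,15,20,21,22,23,28,29,30,31): XOR of data positions = 0⊕1⊕1⊕0⊕1⊕1⊕1⊕1⊕1⊕1⊕1⊕1⊕1⊕0⊕0 = 1
p8 (pos 8,9,10,11,12,13,14,15,24,25,26,27,28,29,30,31): XOR of data positions = 0⊕0⊕1⊕0⊕1⊕1⊕1⊕0⊕1⊕0⊕0⊕1⊕1⊕0⊕0 = 1
p16 (pos 16,17,18,19,20,21,22,23,24,25,26,27,28,29,30,31): XOR of data positions = 0⊕1⊕0⊕1⊕1⊕1⊕1⊕0⊕1⊕0⊕0⊕1⊕1⊕0⊕0 = 0
Codeword: 1111011100101110010111101001100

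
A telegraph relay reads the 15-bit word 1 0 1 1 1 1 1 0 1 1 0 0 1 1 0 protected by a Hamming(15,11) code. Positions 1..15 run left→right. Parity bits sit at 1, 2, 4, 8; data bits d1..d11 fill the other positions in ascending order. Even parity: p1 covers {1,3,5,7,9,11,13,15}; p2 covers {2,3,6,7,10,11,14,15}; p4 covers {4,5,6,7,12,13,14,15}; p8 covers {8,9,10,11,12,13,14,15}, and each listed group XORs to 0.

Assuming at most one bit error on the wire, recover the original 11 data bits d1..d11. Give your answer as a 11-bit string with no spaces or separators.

s1 (pos 1,3,5,7,9,11,13,15): 1⊕1⊕1⊕1⊕1⊕0⊕1⊕0 = 0
s2 (pos 2,3,6,7,10,11,14,15): 0⊕1⊕1⊕1⊕1⊕0⊕1⊕0 = 1
s4 (pos 4,5,6,7,12,13,14,15): 1⊕1⊕1⊕1⊕0⊕1⊕1⊕0 = 0
s8 (pos 8,9,10,11,12,13,14,15): 0⊕1⊕1⊕0⊕0⊕1⊕1⊕0 = 0
Syndrome s8…s1 = 0010 → error at position 2.
Flip position 2: 101111101100110 → 111111101100110
Read data bits from positions 3,5,6,7,9,10,11,12,13,14,15: 11111100110

11111100110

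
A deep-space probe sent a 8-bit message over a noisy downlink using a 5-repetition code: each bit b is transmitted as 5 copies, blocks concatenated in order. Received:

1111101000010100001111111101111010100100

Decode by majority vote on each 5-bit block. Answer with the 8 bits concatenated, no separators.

10001110

Block 1 (11111): 5 ones → 1
Block 2 (01000): 1 one → 0
Block 3 (01010): 2 ones → 0
Block 4 (00011): 2 ones → 0
Block 5 (11111): 5 ones → 1
Block 6 (10111): 4 ones → 1
Block 7 (10101): 3 ones → 1
Block 8 (00100): 1 one → 0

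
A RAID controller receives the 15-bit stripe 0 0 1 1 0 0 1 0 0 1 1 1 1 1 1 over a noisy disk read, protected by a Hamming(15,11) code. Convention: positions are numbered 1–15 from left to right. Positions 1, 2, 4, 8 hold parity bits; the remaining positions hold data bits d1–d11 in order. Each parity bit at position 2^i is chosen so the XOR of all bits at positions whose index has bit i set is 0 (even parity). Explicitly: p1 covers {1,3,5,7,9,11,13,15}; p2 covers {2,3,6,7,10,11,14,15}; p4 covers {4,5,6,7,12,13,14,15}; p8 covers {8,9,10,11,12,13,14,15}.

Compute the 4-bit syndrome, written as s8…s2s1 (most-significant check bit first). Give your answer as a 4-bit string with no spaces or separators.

s1 (pos 1,3,5,7,9,11,13,15): 0⊕1⊕0⊕1⊕0⊕1⊕1⊕1 = 1
s2 (pos 2,3,6,7,10,11,14,15): 0⊕1⊕0⊕1⊕1⊕1⊕1⊕1 = 0
s4 (pos 4,5,6,7,12,13,14,15): 1⊕0⊕0⊕1⊕1⊕1⊕1⊕1 = 0
s8 (pos 8,9,10,11,12,13,14,15): 0⊕0⊕1⊕1⊕1⊕1⊕1⊕1 = 0
Syndrome s8…s1 = 0001 → error at position 1.

0001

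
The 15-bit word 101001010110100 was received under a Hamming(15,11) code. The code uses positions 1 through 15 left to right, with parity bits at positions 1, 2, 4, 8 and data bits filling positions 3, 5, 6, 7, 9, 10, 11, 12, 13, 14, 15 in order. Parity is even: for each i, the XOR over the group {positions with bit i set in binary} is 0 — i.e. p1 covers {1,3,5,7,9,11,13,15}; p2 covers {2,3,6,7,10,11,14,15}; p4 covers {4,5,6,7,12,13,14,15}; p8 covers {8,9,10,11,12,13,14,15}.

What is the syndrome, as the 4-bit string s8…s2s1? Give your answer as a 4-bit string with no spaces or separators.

0000

s1 (pos 1,3,5,7,9,11,13,15): 1⊕1⊕0⊕0⊕0⊕1⊕1⊕0 = 0
s2 (pos 2,3,6,7,10,11,14,15): 0⊕1⊕1⊕0⊕1⊕1⊕0⊕0 = 0
s4 (pos 4,5,6,7,12,13,14,15): 0⊕0⊕1⊕0⊕0⊕1⊕0⊕0 = 0
s8 (pos 8,9,10,11,12,13,14,15): 1⊕0⊕1⊕1⊕0⊕1⊕0⊕0 = 0
Syndrome s8…s1 = 0000 → no error.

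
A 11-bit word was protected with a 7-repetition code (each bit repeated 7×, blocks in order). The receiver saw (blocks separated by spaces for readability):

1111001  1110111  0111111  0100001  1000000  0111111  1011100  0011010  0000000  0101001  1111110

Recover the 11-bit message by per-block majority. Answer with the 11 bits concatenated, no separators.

11100110001

Block 1 (1111001): 5 ones → 1
Block 2 (1110111): 6 ones → 1
Block 3 (0111111): 6 ones → 1
Block 4 (0100001): 2 ones → 0
Block 5 (1000000): 1 one → 0
Block 6 (0111111): 6 ones → 1
Block 7 (1011100): 4 ones → 1
Block 8 (0011010): 3 ones → 0
Block 9 (0000000): 0 ones → 0
Block 10 (0101001): 3 ones → 0
Block 11 (1111110): 6 ones → 1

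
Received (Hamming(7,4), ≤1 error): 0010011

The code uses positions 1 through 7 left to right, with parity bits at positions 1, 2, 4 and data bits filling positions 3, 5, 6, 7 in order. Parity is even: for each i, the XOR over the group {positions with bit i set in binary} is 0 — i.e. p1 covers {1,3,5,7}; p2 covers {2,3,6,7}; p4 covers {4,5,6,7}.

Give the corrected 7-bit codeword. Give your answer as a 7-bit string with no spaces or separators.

0110011

s1 (pos 1,3,5,7): 0⊕1⊕0⊕1 = 0
s2 (pos 2,3,6,7): 0⊕1⊕1⊕1 = 1
s4 (pos 4,5,6,7): 0⊕0⊕1⊕1 = 0
Syndrome s4…s1 = 010 → error at position 2.
Flip position 2: 0010011 → 0110011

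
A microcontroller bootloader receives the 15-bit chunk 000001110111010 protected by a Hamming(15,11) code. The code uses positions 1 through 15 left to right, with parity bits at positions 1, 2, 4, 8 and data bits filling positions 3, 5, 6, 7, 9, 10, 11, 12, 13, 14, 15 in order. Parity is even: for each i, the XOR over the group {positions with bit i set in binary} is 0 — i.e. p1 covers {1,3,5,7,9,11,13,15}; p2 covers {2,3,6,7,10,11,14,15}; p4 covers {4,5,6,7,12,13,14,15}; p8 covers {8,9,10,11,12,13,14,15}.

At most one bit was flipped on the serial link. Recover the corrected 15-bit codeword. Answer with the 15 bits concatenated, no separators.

s1 (pos 1,3,5,7,9,11,13,15): 0⊕0⊕0⊕1⊕0⊕1⊕0⊕0 = 0
s2 (pos 2,3,6,7,10,11,14,15): 0⊕0⊕1⊕1⊕1⊕1⊕1⊕0 = 1
s4 (pos 4,5,6,7,12,13,14,15): 0⊕0⊕1⊕1⊕1⊕0⊕1⊕0 = 0
s8 (pos 8,9,10,11,12,13,14,15): 1⊕0⊕1⊕1⊕1⊕0⊕1⊕0 = 1
Syndrome s8…s1 = 1010 → error at position 10.
Flip position 10: 000001110111010 → 000001110011010

000001110011010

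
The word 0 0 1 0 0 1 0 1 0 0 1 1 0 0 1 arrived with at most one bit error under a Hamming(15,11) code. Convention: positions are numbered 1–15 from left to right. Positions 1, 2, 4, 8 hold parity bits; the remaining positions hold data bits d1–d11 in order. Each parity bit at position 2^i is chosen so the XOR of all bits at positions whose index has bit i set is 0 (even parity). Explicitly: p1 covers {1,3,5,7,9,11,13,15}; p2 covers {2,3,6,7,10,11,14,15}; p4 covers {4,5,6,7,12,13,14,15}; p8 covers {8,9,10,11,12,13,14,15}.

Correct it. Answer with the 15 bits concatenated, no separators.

s1 (pos 1,3,5,7,9,11,13,15): 0⊕1⊕0⊕0⊕0⊕1⊕0⊕1 = 1
s2 (pos 2,3,6,7,10,11,14,15): 0⊕1⊕1⊕0⊕0⊕1⊕0⊕1 = 0
s4 (pos 4,5,6,7,12,13,14,15): 0⊕0⊕1⊕0⊕1⊕0⊕0⊕1 = 1
s8 (pos 8,9,10,11,12,13,14,15): 1⊕0⊕0⊕1⊕1⊕0⊕0⊕1 = 0
Syndrome s8…s1 = 0101 → error at position 5.
Flip position 5: 001001010011001 → 001011010011001

001011010011001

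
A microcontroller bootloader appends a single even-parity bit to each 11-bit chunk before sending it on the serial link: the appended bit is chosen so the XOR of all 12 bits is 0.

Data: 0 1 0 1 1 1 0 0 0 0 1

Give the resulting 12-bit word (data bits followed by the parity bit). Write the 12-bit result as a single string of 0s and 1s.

XOR of the 11 data bits: 0⊕1⊕0⊕1⊕1⊕1⊕0⊕0⊕0⊕0⊕1 = 1
Parity bit = 1 (so all 12 bits XOR to 0).

010111000011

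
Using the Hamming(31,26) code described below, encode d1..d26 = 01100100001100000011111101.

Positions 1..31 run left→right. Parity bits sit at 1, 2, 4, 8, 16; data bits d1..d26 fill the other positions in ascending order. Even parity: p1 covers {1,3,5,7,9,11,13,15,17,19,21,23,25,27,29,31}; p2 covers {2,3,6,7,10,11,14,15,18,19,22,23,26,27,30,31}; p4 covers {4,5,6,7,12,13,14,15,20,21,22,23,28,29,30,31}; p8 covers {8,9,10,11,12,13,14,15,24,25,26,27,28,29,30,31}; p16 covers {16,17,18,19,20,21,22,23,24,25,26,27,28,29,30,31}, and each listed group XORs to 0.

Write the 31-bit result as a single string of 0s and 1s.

1000110101000010100000011111101

Place data at non-parity positions: p1 p2 0 p4 1 1 0 p8 0 1 0 0 0 0 1 p16 1 0 0 0 0 0 0 1 1 1 1 1 1 0 1
p1 (pos 1,3,5,7,9,11,13,15,17,19,21,23,25,27,29,31): XOR of data positions = 0⊕1⊕0⊕0⊕0⊕0⊕1⊕1⊕0⊕0⊕0⊕1⊕1⊕1⊕1 = 1
p2 (pos 2,3,6,7,10,11,14,15,18,19,22,23,26,27,30,31): XOR of data positions = 0⊕1⊕0⊕1⊕0⊕0⊕1⊕0⊕0⊕0⊕0⊕1⊕1⊕0⊕1 = 0
p4 (pos 4,5,6,7,12,13,14,15,20,21,22,23,28,29,30,31): XOR of data positions = 1⊕1⊕0⊕0⊕0⊕0⊕1⊕0⊕0⊕0⊕0⊕1⊕1⊕0⊕1 = 0
p8 (pos 8,9,10,11,12,13,14,15,24,25,26,27,28,29,30,31): XOR of data positions = 0⊕1⊕0⊕0⊕0⊕0⊕1⊕1⊕1⊕1⊕1⊕1⊕1⊕0⊕1 = 1
p16 (pos 16,17,18,19,20,21,22,23,24,25,26,27,28,29,30,31): XOR of data positions = 1⊕0⊕0⊕0⊕0⊕0⊕0⊕1⊕1⊕1⊕1⊕1⊕1⊕0⊕1 = 0
Codeword: 1000110101000010100000011111101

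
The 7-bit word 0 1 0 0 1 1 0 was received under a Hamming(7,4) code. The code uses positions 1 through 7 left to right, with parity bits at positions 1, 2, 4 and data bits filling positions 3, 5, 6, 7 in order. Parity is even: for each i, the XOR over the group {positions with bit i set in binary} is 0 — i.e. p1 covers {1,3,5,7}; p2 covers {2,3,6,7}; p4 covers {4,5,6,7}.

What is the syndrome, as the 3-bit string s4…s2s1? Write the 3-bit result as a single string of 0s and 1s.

s1 (pos 1,3,5,7): 0⊕0⊕1⊕0 = 1
s2 (pos 2,3,6,7): 1⊕0⊕1⊕0 = 0
s4 (pos 4,5,6,7): 0⊕1⊕1⊕0 = 0
Syndrome s4…s1 = 001 → error at position 1.

001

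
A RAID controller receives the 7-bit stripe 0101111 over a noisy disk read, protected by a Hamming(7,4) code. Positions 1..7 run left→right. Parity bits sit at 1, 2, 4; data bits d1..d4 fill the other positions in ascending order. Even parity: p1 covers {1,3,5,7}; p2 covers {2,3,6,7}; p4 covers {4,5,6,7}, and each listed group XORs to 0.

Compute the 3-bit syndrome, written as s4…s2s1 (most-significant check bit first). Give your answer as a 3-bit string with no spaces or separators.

010

s1 (pos 1,3,5,7): 0⊕0⊕1⊕1 = 0
s2 (pos 2,3,6,7): 1⊕0⊕1⊕1 = 1
s4 (pos 4,5,6,7): 1⊕1⊕1⊕1 = 0
Syndrome s4…s1 = 010 → error at position 2.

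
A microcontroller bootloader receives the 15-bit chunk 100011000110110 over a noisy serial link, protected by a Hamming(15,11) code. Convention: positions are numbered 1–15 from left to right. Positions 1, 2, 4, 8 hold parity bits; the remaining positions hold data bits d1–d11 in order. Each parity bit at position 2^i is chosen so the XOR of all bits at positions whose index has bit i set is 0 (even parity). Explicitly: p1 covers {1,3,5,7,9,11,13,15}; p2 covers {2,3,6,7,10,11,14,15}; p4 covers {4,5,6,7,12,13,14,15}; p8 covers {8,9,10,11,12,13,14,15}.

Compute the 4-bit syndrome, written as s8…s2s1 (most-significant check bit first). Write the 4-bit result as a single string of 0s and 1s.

0000

s1 (pos 1,3,5,7,9,11,13,15): 1⊕0⊕1⊕0⊕0⊕1⊕1⊕0 = 0
s2 (pos 2,3,6,7,10,11,14,15): 0⊕0⊕1⊕0⊕1⊕1⊕1⊕0 = 0
s4 (pos 4,5,6,7,12,13,14,15): 0⊕1⊕1⊕0⊕0⊕1⊕1⊕0 = 0
s8 (pos 8,9,10,11,12,13,14,15): 0⊕0⊕1⊕1⊕0⊕1⊕1⊕0 = 0
Syndrome s8…s1 = 0000 → no error.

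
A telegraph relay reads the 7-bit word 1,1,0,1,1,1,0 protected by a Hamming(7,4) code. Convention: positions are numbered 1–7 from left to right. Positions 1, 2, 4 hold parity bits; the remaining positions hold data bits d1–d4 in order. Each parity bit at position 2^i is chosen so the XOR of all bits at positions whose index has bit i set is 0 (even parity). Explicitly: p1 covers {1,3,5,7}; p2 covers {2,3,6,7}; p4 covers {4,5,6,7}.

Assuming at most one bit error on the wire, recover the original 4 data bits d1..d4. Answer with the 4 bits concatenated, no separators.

s1 (pos 1,3,5,7): 1⊕0⊕1⊕0 = 0
s2 (pos 2,3,6,7): 1⊕0⊕1⊕0 = 0
s4 (pos 4,5,6,7): 1⊕1⊕1⊕0 = 1
Syndrome s4…s1 = 100 → error at position 4.
Flip position 4: 1101110 → 1100110
Read data bits from positions 3,5,6,7: 0110

0110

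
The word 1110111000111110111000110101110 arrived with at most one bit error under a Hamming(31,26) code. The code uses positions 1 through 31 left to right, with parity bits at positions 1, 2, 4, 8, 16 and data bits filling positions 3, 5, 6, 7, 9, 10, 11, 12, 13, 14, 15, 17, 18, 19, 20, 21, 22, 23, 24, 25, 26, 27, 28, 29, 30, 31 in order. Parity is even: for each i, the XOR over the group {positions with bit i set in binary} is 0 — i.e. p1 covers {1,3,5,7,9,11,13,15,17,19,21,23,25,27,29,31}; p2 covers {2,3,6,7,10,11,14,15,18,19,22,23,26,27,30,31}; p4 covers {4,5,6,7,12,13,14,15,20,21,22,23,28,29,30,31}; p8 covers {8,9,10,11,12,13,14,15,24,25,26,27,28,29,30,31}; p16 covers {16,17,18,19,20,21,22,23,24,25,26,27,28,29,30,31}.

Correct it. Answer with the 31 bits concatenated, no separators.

s1 (pos 1,3,5,7,9,11,13,15,17,19,21,23,25,27,29,31): 1⊕1⊕1⊕1⊕0⊕1⊕1⊕1⊕1⊕1⊕0⊕1⊕0⊕0⊕1⊕0 = 1
s2 (pos 2,3,6,7,10,11,14,15,18,19,22,23,26,27,30,31): 1⊕1⊕1⊕1⊕0⊕1⊕1⊕1⊕1⊕1⊕0⊕1⊕1⊕0⊕1⊕0 = 0
s4 (pos 4,5,6,7,12,13,14,15,20,21,22,23,28,29,30,31): 0⊕1⊕1⊕1⊕1⊕1⊕1⊕1⊕0⊕0⊕0⊕1⊕1⊕1⊕1⊕0 = 1
s8 (pos 8,9,10,11,12,13,14,15,24,25,26,27,28,29,30,31): 0⊕0⊕0⊕1⊕1⊕1⊕1⊕1⊕1⊕0⊕1⊕0⊕1⊕1⊕1⊕0 = 0
s16 (pos 16,17,18,19,20,21,22,23,24,25,26,27,28,29,30,31): 0⊕1⊕1⊕1⊕0⊕0⊕0⊕1⊕1⊕0⊕1⊕0⊕1⊕1⊕1⊕0 = 1
Syndrome s16…s1 = 10101 → error at position 21.
Flip position 21: 1110111000111110111000110101110 → 1110111000111110111010110101110

1110111000111110111010110101110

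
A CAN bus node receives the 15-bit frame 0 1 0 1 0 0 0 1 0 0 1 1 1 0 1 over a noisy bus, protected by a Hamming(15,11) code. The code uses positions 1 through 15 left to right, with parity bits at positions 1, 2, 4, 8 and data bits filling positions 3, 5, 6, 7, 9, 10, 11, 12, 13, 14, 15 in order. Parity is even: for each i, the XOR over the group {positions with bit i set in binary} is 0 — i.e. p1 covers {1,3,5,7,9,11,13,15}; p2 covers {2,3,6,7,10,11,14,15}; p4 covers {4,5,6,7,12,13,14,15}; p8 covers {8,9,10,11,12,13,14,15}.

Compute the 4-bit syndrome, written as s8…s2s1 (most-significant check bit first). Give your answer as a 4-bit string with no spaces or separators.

s1 (pos 1,3,5,7,9,11,13,15): 0⊕0⊕0⊕0⊕0⊕1⊕1⊕1 = 1
s2 (pos 2,3,6,7,10,11,14,15): 1⊕0⊕0⊕0⊕0⊕1⊕0⊕1 = 1
s4 (pos 4,5,6,7,12,13,14,15): 1⊕0⊕0⊕0⊕1⊕1⊕0⊕1 = 0
s8 (pos 8,9,10,11,12,13,14,15): 1⊕0⊕0⊕1⊕1⊕1⊕0⊕1 = 1
Syndrome s8…s1 = 1011 → error at position 11.

1011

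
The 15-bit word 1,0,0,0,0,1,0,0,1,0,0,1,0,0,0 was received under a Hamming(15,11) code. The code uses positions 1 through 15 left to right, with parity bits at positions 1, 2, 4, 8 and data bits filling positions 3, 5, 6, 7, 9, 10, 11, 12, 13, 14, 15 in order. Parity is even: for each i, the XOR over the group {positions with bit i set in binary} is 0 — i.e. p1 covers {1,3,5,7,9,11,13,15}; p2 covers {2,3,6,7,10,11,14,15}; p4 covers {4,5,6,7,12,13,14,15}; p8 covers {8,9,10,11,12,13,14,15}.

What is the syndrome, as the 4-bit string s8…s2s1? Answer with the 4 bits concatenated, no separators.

s1 (pos 1,3,5,7,9,11,13,15): 1⊕0⊕0⊕0⊕1⊕0⊕0⊕0 = 0
s2 (pos 2,3,6,7,10,11,14,15): 0⊕0⊕1⊕0⊕0⊕0⊕0⊕0 = 1
s4 (pos 4,5,6,7,12,13,14,15): 0⊕0⊕1⊕0⊕1⊕0⊕0⊕0 = 0
s8 (pos 8,9,10,11,12,13,14,15): 0⊕1⊕0⊕0⊕1⊕0⊕0⊕0 = 0
Syndrome s8…s1 = 0010 → error at position 2.

0010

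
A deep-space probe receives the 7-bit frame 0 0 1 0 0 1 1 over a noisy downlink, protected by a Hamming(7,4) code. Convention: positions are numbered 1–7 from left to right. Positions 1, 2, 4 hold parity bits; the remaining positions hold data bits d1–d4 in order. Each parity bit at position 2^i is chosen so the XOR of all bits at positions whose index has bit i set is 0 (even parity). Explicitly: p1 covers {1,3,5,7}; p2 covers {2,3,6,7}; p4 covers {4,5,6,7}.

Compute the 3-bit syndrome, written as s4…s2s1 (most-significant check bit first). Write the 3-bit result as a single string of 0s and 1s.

010

s1 (pos 1,3,5,7): 0⊕1⊕0⊕1 = 0
s2 (pos 2,3,6,7): 0⊕1⊕1⊕1 = 1
s4 (pos 4,5,6,7): 0⊕0⊕1⊕1 = 0
Syndrome s4…s1 = 010 → error at position 2.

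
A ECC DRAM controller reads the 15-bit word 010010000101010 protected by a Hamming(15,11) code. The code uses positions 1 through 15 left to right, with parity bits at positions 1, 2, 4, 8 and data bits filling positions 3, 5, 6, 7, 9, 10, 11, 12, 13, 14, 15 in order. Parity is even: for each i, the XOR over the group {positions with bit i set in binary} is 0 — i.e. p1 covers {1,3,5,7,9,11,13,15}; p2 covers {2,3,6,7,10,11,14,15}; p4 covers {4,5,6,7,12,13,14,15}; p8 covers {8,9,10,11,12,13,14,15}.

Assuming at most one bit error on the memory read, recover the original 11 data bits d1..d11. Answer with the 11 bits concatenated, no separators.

s1 (pos 1,3,5,7,9,11,13,15): 0⊕0⊕1⊕0⊕0⊕0⊕0⊕0 = 1
s2 (pos 2,3,6,7,10,11,14,15): 1⊕0⊕0⊕0⊕1⊕0⊕1⊕0 = 1
s4 (pos 4,5,6,7,12,13,14,15): 0⊕1⊕0⊕0⊕1⊕0⊕1⊕0 = 1
s8 (pos 8,9,10,11,12,13,14,15): 0⊕0⊕1⊕0⊕1⊕0⊕1⊕0 = 1
Syndrome s8…s1 = 1111 → error at position 15.
Flip position 15: 010010000101010 → 010010000101011
Read data bits from positions 3,5,6,7,9,10,11,12,13,14,15: 01000101011

01000101011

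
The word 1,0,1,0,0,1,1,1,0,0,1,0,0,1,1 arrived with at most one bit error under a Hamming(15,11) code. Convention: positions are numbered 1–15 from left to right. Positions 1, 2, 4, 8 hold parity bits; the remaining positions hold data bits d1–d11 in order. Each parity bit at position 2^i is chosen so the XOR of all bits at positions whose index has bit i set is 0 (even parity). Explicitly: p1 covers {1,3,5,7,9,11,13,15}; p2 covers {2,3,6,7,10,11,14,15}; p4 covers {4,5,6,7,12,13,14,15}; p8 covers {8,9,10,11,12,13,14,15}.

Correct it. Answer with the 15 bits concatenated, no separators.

001001110010011

s1 (pos 1,3,5,7,9,11,13,15): 1⊕1⊕0⊕1⊕0⊕1⊕0⊕1 = 1
s2 (pos 2,3,6,7,10,11,14,15): 0⊕1⊕1⊕1⊕0⊕1⊕1⊕1 = 0
s4 (pos 4,5,6,7,12,13,14,15): 0⊕0⊕1⊕1⊕0⊕0⊕1⊕1 = 0
s8 (pos 8,9,10,11,12,13,14,15): 1⊕0⊕0⊕1⊕0⊕0⊕1⊕1 = 0
Syndrome s8…s1 = 0001 → error at position 1.
Flip position 1: 101001110010011 → 001001110010011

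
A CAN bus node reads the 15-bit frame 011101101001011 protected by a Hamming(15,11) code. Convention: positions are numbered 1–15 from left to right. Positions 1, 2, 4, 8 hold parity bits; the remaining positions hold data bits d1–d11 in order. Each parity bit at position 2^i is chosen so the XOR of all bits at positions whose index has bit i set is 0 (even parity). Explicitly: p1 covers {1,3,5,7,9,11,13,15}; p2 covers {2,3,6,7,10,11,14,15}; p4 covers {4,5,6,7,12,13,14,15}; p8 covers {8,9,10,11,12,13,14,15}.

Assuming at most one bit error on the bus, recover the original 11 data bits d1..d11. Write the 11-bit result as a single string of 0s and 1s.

10111001011

s1 (pos 1,3,5,7,9,11,13,15): 0⊕1⊕0⊕1⊕1⊕0⊕0⊕1 = 0
s2 (pos 2,3,6,7,10,11,14,15): 1⊕1⊕1⊕1⊕0⊕0⊕1⊕1 = 0
s4 (pos 4,5,6,7,12,13,14,15): 1⊕0⊕1⊕1⊕1⊕0⊕1⊕1 = 0
s8 (pos 8,9,10,11,12,13,14,15): 0⊕1⊕0⊕0⊕1⊕0⊕1⊕1 = 0
Syndrome s8…s1 = 0000 → no error.
Read data bits from positions 3,5,6,7,9,10,11,12,13,14,15: 10111001011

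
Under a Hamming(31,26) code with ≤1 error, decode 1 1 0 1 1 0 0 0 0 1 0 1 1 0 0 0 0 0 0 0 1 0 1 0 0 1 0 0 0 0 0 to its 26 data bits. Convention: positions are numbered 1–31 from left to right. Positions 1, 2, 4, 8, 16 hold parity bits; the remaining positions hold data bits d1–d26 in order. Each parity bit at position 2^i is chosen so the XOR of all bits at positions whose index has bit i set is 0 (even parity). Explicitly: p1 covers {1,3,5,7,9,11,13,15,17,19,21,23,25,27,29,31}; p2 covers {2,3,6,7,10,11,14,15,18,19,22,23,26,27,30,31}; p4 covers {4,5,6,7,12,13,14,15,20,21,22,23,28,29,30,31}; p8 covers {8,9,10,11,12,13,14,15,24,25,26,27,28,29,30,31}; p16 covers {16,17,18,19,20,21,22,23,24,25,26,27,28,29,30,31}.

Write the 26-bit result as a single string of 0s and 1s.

01000101100100010100100000

s1 (pos 1,3,5,7,9,11,13,15,17,19,21,23,25,27,29,31): 1⊕0⊕1⊕0⊕0⊕0⊕1⊕0⊕0⊕0⊕1⊕1⊕0⊕0⊕0⊕0 = 1
s2 (pos 2,3,6,7,10,11,14,15,18,19,22,23,26,27,30,31): 1⊕0⊕0⊕0⊕1⊕0⊕0⊕0⊕0⊕0⊕0⊕1⊕1⊕0⊕0⊕0 = 0
s4 (pos 4,5,6,7,12,13,14,15,20,21,22,23,28,29,30,31): 1⊕1⊕0⊕0⊕1⊕1⊕0⊕0⊕0⊕1⊕0⊕1⊕0⊕0⊕0⊕0 = 0
s8 (pos 8,9,10,11,12,13,14,15,24,25,26,27,28,29,30,31): 0⊕0⊕1⊕0⊕1⊕1⊕0⊕0⊕0⊕0⊕1⊕0⊕0⊕0⊕0⊕0 = 0
s16 (pos 16,17,18,19,20,21,22,23,24,25,26,27,28,29,30,31): 0⊕0⊕0⊕0⊕0⊕1⊕0⊕1⊕0⊕0⊕1⊕0⊕0⊕0⊕0⊕0 = 1
Syndrome s16…s1 = 10001 → error at position 17.
Flip position 17: 1101100001011000000010100100000 → 1101100001011000100010100100000
Read data bits from positions 3,5,6,7,9,10,11,12,13,14,15,17,18,19,20,21,22,23,24,25,26,27,28,29,30,31: 01000101100100010100100000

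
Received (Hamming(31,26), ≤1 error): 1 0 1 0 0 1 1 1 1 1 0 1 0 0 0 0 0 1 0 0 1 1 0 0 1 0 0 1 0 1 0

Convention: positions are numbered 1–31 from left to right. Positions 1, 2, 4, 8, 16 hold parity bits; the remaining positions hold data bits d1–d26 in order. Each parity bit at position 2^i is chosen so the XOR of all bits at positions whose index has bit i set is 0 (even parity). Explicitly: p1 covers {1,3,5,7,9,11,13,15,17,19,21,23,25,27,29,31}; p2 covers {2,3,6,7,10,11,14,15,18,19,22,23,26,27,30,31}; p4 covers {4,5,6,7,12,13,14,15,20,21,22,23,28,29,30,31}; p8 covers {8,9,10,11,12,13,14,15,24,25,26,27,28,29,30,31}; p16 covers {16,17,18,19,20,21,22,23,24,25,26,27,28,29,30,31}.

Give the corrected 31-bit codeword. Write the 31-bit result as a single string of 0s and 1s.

1010011111010100010011001001010

s1 (pos 1,3,5,7,9,11,13,15,17,19,21,23,25,27,29,31): 1⊕1⊕0⊕1⊕1⊕0⊕0⊕0⊕0⊕0⊕1⊕0⊕1⊕0⊕0⊕0 = 0
s2 (pos 2,3,6,7,10,11,14,15,18,19,22,23,26,27,30,31): 0⊕1⊕1⊕1⊕1⊕0⊕0⊕0⊕1⊕0⊕1⊕0⊕0⊕0⊕1⊕0 = 1
s4 (pos 4,5,6,7,12,13,14,15,20,21,22,23,28,29,30,31): 0⊕0⊕1⊕1⊕1⊕0⊕0⊕0⊕0⊕1⊕1⊕0⊕1⊕0⊕1⊕0 = 1
s8 (pos 8,9,10,11,12,13,14,15,24,25,26,27,28,29,30,31): 1⊕1⊕1⊕0⊕1⊕0⊕0⊕0⊕0⊕1⊕0⊕0⊕1⊕0⊕1⊕0 = 1
s16 (pos 16,17,18,19,20,21,22,23,24,25,26,27,28,29,30,31): 0⊕0⊕1⊕0⊕0⊕1⊕1⊕0⊕0⊕1⊕0⊕0⊕1⊕0⊕1⊕0 = 0
Syndrome s16…s1 = 01110 → error at position 14.
Flip position 14: 1010011111010000010011001001010 → 1010011111010100010011001001010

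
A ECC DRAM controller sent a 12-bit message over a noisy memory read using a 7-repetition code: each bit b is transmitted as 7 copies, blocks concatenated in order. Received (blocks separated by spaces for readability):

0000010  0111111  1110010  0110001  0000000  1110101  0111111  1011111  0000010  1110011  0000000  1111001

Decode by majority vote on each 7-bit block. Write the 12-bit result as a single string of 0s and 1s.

011001110101

Block 1 (0000010): 1 one → 0
Block 2 (0111111): 6 ones → 1
Block 3 (1110010): 4 ones → 1
Block 4 (0110001): 3 ones → 0
Block 5 (0000000): 0 ones → 0
Block 6 (1110101): 5 ones → 1
Block 7 (0111111): 6 ones → 1
Block 8 (1011111): 6 ones → 1
Block 9 (0000010): 1 one → 0
Block 10 (1110011): 5 ones → 1
Block 11 (0000000): 0 ones → 0
Block 12 (1111001): 5 ones → 1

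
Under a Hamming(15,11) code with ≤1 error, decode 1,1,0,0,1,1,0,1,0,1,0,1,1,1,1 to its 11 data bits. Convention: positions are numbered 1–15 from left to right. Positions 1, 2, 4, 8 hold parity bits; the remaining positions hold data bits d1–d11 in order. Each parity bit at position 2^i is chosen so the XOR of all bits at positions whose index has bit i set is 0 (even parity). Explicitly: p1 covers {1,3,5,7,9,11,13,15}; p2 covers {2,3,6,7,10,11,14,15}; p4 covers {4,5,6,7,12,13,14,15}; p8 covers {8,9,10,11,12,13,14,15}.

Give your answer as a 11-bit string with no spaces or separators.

01100101111

s1 (pos 1,3,5,7,9,11,13,15): 1⊕0⊕1⊕0⊕0⊕0⊕1⊕1 = 0
s2 (pos 2,3,6,7,10,11,14,15): 1⊕0⊕1⊕0⊕1⊕0⊕1⊕1 = 1
s4 (pos 4,5,6,7,12,13,14,15): 0⊕1⊕1⊕0⊕1⊕1⊕1⊕1 = 0
s8 (pos 8,9,10,11,12,13,14,15): 1⊕0⊕1⊕0⊕1⊕1⊕1⊕1 = 0
Syndrome s8…s1 = 0010 → error at position 2.
Flip position 2: 110011010101111 → 100011010101111
Read data bits from positions 3,5,6,7,9,10,11,12,13,14,15: 01100101111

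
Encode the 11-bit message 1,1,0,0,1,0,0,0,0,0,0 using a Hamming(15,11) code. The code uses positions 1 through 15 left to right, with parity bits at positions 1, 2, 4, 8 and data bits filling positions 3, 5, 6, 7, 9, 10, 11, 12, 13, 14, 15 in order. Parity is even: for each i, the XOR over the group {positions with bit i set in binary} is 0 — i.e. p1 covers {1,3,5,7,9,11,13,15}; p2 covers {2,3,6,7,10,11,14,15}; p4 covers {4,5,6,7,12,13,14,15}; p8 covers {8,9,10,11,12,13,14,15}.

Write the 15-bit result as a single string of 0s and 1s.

Place data at non-parity positions: p1 p2 1 p4 1 0 0 p8 1 0 0 0 0 0 0
p1 (pos 1,3,5,7,9,11,13,15): XOR of data positions = 1⊕1⊕0⊕1⊕0⊕0⊕0 = 1
p2 (pos 2,3,6,7,10,11,14,15): XOR of data positions = 1⊕0⊕0⊕0⊕0⊕0⊕0 = 1
p4 (pos 4,5,6,7,12,13,14,15): XOR of data positions = 1⊕0⊕0⊕0⊕0⊕0⊕0 = 1
p8 (pos 8,9,10,11,12,13,14,15): XOR of data positions = 1⊕0⊕0⊕0⊕0⊕0⊕0 = 1
Codeword: 111110011000000

111110011000000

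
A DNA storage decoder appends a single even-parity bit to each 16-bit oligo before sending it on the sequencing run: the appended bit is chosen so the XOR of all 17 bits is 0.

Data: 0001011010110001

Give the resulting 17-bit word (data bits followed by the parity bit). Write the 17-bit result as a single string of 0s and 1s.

XOR of the 16 data bits: 0⊕0⊕0⊕1⊕0⊕1⊕1⊕0⊕1⊕0⊕1⊕1⊕0⊕0⊕0⊕1 = 1
Parity bit = 1 (so all 17 bits XOR to 0).

00010110101100011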